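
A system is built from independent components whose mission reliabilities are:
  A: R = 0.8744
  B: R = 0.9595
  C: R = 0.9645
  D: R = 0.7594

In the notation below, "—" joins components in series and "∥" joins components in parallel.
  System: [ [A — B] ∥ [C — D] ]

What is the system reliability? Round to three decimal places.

Series (A and B): 0.87440 × 0.95950 = 0.83899
Series (C and D): 0.96450 × 0.75940 = 0.73244
Parallel ([0.83899] and [0.73244]): 1 − (1 − 0.83899)(1 − 0.73244) = 0.957

0.957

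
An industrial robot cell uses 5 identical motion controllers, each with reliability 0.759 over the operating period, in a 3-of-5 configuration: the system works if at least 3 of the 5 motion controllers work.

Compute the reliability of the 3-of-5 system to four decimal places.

0.9057

R = Σ_{i=3}^{5} C(5,i) p^i (1−p)^{5−i} with p = 0.759
C(5,3)·0.759^3·0.241^2 = 0.253957
C(5,4)·0.759^4·0.241^1 = 0.399903
C(5,5)·0.759^5·0.241^0 = 0.251889
Sum = 0.9057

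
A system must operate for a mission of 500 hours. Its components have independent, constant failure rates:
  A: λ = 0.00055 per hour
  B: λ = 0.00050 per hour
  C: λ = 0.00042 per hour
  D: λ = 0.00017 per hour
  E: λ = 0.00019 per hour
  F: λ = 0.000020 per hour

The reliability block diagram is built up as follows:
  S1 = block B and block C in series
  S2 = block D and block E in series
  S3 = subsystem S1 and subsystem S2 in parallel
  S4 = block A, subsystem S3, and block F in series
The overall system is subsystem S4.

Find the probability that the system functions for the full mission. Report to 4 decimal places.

R(A) = exp(−0.00055 × 500) = 0.759572
R(B) = exp(−0.00050 × 500) = 0.778801
R(C) = exp(−0.00042 × 500) = 0.810584
R(D) = exp(−0.00017 × 500) = 0.918512
R(E) = exp(−0.00019 × 500) = 0.909373
R(F) = exp(−0.000020 × 500) = 0.990050
Series (B and C): 0.778801 × 0.810584 = 0.631284
Series (D and E): 0.918512 × 0.909373 = 0.835270
Parallel ([0.631284] and [0.835270]): 1 − (1 − 0.631284)(1 − 0.835270) = 0.939261
Series (A, [0.939261], and F): 0.759572 × 0.939261 × 0.990050 = 0.7063

0.7063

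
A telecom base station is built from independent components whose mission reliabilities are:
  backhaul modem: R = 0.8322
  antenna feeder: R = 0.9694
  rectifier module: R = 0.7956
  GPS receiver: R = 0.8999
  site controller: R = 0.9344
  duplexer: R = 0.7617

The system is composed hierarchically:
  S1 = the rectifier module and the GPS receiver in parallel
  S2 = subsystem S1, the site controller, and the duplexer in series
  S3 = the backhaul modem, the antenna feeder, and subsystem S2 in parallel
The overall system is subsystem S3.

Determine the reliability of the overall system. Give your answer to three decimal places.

Parallel (rectifier module and GPS receiver): 1 − (1 − 0.79560)(1 − 0.89990) = 0.97954
Series ([0.97954], site controller, and duplexer): 0.97954 × 0.93440 × 0.76170 = 0.69717
Parallel (backhaul modem, antenna feeder, and [0.69717]): 1 − (1 − 0.83220)(1 − 0.96940)(1 − 0.69717) = 0.998

0.998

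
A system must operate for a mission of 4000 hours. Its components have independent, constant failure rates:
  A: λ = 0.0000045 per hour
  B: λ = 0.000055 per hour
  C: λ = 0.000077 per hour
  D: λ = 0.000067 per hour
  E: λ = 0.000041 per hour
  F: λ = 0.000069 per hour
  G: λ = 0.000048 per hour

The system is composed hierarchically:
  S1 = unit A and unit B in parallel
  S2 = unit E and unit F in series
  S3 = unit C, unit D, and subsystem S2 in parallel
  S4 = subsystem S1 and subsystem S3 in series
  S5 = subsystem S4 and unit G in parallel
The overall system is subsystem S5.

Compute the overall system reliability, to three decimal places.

R(A) = exp(−0.0000045 × 4000) = 0.98216
R(B) = exp(−0.000055 × 4000) = 0.80252
R(C) = exp(−0.000077 × 4000) = 0.73492
R(D) = exp(−0.000067 × 4000) = 0.76491
R(E) = exp(−0.000041 × 4000) = 0.84874
R(F) = exp(−0.000069 × 4000) = 0.75881
R(G) = exp(−0.000048 × 4000) = 0.82531
Parallel (A and B): 1 − (1 − 0.98216)(1 − 0.80252) = 0.99648
Series (E and F): 0.84874 × 0.75881 = 0.64403
Parallel (C, D, and [0.64403]): 1 − (1 − 0.73492)(1 − 0.76491)(1 − 0.64403) = 0.97782
Series ([0.99648] and [0.97782]): 0.99648 × 0.97782 = 0.97438
Parallel ([0.97438] and G): 1 − (1 − 0.97438)(1 − 0.82531) = 0.996

0.996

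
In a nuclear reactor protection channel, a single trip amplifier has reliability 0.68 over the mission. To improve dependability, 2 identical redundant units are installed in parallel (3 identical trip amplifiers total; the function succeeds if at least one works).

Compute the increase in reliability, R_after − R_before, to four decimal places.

R_before = 0.68
R_after = 1 − (1 − 0.68)^3 = 0.9672
ΔR = 0.9672 − 0.68 = 0.2872

0.2872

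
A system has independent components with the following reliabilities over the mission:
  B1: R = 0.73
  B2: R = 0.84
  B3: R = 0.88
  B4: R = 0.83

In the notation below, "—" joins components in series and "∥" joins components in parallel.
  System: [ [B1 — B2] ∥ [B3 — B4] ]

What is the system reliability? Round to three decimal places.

Series (B1 and B2): 0.73000 × 0.84000 = 0.61320
Series (B3 and B4): 0.88000 × 0.83000 = 0.73040
Parallel ([0.61320] and [0.73040]): 1 − (1 − 0.61320)(1 − 0.73040) = 0.896

0.896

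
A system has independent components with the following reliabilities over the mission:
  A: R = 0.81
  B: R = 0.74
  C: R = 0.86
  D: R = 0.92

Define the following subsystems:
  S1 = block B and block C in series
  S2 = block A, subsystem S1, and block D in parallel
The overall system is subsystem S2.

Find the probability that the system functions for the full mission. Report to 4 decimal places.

Series (B and C): 0.740000 × 0.860000 = 0.636400
Parallel (A, [0.636400], and D): 1 − (1 − 0.810000)(1 − 0.636400)(1 − 0.920000) = 0.9945

0.9945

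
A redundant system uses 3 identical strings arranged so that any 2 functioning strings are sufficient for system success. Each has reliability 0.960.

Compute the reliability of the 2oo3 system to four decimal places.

R = Σ_{i=2}^{3} C(3,i) p^i (1−p)^{3−i} with p = 0.960
C(3,2)·0.960^2·0.040^1 = 0.110592
C(3,3)·0.960^3·0.040^0 = 0.884736
Sum = 0.9953

0.9953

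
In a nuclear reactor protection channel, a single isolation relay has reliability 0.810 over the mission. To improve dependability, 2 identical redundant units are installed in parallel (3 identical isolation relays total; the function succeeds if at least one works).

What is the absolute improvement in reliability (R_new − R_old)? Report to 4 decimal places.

R_before = 0.810
R_after = 1 − (1 − 0.810)^3 = 0.9931
ΔR = 0.9931 − 0.810 = 0.1831

0.1831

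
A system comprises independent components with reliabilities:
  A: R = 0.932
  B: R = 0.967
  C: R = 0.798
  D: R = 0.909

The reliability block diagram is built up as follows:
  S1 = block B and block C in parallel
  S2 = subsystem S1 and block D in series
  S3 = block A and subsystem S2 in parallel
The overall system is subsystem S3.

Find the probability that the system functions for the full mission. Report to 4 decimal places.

0.9934

Parallel (B and C): 1 − (1 − 0.967000)(1 − 0.798000) = 0.993334
Series ([0.993334] and D): 0.993334 × 0.909000 = 0.902941
Parallel (A and [0.902941]): 1 − (1 − 0.932000)(1 − 0.902941) = 0.9934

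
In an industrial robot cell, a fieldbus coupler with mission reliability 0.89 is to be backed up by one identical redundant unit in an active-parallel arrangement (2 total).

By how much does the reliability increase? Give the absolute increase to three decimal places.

R_before = 0.89
R_after = 1 − (1 − 0.89)^2 = 0.988
ΔR = 0.988 − 0.89 = 0.098

0.098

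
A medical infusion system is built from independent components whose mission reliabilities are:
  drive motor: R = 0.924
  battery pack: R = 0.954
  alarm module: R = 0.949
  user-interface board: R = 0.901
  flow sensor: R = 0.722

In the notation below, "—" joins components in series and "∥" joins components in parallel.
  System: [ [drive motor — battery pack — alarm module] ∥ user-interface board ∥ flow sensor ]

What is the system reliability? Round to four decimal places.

Series (drive motor, battery pack, and alarm module): 0.924000 × 0.954000 × 0.949000 = 0.836540
Parallel ([0.836540], user-interface board, and flow sensor): 1 − (1 − 0.836540)(1 − 0.901000)(1 − 0.722000) = 0.9955

0.9955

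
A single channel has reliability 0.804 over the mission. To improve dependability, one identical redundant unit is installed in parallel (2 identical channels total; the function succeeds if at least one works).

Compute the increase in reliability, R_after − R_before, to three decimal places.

0.158

R_before = 0.804
R_after = 1 − (1 − 0.804)^2 = 0.962
ΔR = 0.962 − 0.804 = 0.158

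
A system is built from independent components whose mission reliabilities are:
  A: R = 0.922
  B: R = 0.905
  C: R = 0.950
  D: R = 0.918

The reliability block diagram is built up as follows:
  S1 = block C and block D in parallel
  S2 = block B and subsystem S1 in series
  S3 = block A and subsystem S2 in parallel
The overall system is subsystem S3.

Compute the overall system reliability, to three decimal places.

Parallel (C and D): 1 − (1 − 0.95000)(1 − 0.91800) = 0.99590
Series (B and [0.99590]): 0.90500 × 0.99590 = 0.90129
Parallel (A and [0.90129]): 1 − (1 − 0.92200)(1 − 0.90129) = 0.992

0.992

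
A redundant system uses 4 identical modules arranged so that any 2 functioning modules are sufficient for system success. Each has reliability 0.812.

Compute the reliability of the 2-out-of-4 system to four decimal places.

R = Σ_{i=2}^{4} C(4,i) p^i (1−p)^{4−i} with p = 0.812
C(4,2)·0.812^2·0.188^2 = 0.139823
C(4,3)·0.812^3·0.188^1 = 0.402611
C(4,4)·0.812^4·0.188^0 = 0.434735
Sum = 0.9772

0.9772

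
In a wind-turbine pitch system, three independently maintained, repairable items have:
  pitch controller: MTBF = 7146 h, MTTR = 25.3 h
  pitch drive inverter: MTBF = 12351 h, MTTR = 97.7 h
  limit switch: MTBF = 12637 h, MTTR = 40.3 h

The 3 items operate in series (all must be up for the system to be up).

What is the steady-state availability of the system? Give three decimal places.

A(pitch controller) = MTBF/(MTBF+MTTR) = 7146/(7146+25.3) = 0.996472
A(pitch drive inverter) = MTBF/(MTBF+MTTR) = 12351/(12351+97.7) = 0.992152
A(limit switch) = MTBF/(MTBF+MTTR) = 12637/(12637+40.3) = 0.996821
Series availability: 0.996472 × 0.992152 × 0.996821 = 0.986

0.986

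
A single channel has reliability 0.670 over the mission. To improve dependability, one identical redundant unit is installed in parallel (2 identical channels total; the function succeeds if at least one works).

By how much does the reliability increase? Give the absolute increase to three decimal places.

0.221

R_before = 0.670
R_after = 1 − (1 − 0.670)^2 = 0.891
ΔR = 0.891 − 0.670 = 0.221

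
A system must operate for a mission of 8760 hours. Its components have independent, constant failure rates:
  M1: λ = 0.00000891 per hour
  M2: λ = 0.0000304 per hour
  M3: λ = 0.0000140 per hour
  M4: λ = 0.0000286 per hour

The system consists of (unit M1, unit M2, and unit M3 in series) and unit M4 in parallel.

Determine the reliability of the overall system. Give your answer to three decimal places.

R(M1) = exp(−0.00000891 × 8760) = 0.92492
R(M2) = exp(−0.0000304 × 8760) = 0.76621
R(M3) = exp(−0.0000140 × 8760) = 0.88458
R(M4) = exp(−0.0000286 × 8760) = 0.77838
Series (M1, M2, and M3): 0.92492 × 0.76621 × 0.88458 = 0.62689
Parallel ([0.62689] and M4): 1 − (1 − 0.62689)(1 − 0.77838) = 0.917

0.917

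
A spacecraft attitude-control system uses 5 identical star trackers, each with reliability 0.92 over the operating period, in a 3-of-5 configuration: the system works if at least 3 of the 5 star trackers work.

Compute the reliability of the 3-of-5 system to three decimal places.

0.995

R = Σ_{i=3}^{5} C(5,i) p^i (1−p)^{5−i} with p = 0.92
C(5,3)·0.92^3·0.08^2 = 0.04984
C(5,4)·0.92^4·0.08^1 = 0.28656
C(5,5)·0.92^5·0.08^0 = 0.65908
Sum = 0.995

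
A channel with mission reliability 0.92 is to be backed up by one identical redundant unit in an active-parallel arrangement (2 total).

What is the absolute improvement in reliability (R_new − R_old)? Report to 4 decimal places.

0.0736

R_before = 0.92
R_after = 1 − (1 − 0.92)^2 = 0.9936
ΔR = 0.9936 − 0.92 = 0.0736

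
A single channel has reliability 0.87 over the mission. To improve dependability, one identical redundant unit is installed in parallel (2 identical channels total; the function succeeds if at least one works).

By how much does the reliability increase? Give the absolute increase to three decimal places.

0.113

R_before = 0.87
R_after = 1 − (1 − 0.87)^2 = 0.983
ΔR = 0.983 − 0.87 = 0.113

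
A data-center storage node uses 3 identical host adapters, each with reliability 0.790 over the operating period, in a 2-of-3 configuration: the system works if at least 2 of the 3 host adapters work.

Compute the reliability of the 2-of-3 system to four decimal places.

0.8862

R = Σ_{i=2}^{3} C(3,i) p^i (1−p)^{3−i} with p = 0.790
C(3,2)·0.790^2·0.210^1 = 0.393183
C(3,3)·0.790^3·0.210^0 = 0.493039
Sum = 0.8862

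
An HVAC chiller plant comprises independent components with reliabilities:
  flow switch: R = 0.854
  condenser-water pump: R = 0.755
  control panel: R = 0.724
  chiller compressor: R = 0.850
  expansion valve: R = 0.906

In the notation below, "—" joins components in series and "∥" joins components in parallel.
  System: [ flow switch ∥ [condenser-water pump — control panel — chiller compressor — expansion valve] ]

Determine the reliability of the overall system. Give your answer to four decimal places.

Series (condenser-water pump, control panel, chiller compressor, and expansion valve): 0.755000 × 0.724000 × 0.850000 × 0.906000 = 0.420952
Parallel (flow switch and [0.420952]): 1 − (1 − 0.854000)(1 − 0.420952) = 0.9155

0.9155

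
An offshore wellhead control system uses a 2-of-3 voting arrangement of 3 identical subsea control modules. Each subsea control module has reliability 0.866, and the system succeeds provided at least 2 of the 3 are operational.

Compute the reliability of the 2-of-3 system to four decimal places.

R = Σ_{i=2}^{3} C(3,i) p^i (1−p)^{3−i} with p = 0.866
C(3,2)·0.866^2·0.134^1 = 0.301482
C(3,3)·0.866^3·0.134^0 = 0.649462
Sum = 0.9509

0.9509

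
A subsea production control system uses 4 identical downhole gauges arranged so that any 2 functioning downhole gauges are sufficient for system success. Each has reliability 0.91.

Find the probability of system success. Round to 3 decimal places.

0.997

R = Σ_{i=2}^{4} C(4,i) p^i (1−p)^{4−i} with p = 0.91
C(4,2)·0.91^2·0.09^2 = 0.04025
C(4,3)·0.91^3·0.09^1 = 0.27129
C(4,4)·0.91^4·0.09^0 = 0.68575
Sum = 0.997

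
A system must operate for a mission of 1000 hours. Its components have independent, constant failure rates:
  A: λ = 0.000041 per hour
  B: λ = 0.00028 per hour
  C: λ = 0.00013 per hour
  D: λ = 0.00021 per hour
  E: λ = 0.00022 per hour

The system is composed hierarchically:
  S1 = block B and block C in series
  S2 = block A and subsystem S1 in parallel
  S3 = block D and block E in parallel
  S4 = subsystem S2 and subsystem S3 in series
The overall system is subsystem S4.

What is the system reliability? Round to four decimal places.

0.9496

R(A) = exp(−0.000041 × 1000) = 0.959829
R(B) = exp(−0.00028 × 1000) = 0.755784
R(C) = exp(−0.00013 × 1000) = 0.878095
R(D) = exp(−0.00021 × 1000) = 0.810584
R(E) = exp(−0.00022 × 1000) = 0.802519
Series (B and C): 0.755784 × 0.878095 = 0.663650
Parallel (A and [0.663650]): 1 − (1 − 0.959829)(1 − 0.663650) = 0.986488
Parallel (D and E): 1 − (1 − 0.810584)(1 − 0.802519) = 0.962594
Series ([0.986488] and [0.962594]): 0.986488 × 0.962594 = 0.9496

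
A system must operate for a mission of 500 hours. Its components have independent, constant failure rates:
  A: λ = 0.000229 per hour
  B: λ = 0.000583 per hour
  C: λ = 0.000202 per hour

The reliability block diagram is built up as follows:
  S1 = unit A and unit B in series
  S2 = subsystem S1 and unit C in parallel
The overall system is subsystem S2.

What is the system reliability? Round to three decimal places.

0.968

R(A) = exp(−0.000229 × 500) = 0.89181
R(B) = exp(−0.000583 × 500) = 0.74714
R(C) = exp(−0.000202 × 500) = 0.90393
Series (A and B): 0.89181 × 0.74714 = 0.66631
Parallel ([0.66631] and C): 1 − (1 − 0.66631)(1 − 0.90393) = 0.968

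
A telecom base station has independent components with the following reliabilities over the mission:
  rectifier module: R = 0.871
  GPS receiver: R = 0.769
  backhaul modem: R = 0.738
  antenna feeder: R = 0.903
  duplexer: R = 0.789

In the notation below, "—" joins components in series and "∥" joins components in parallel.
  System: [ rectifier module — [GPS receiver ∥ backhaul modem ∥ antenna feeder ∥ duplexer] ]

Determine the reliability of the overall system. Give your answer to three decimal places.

Parallel (GPS receiver, backhaul modem, antenna feeder, and duplexer): 1 − (1 − 0.76900)(1 − 0.73800)(1 − 0.90300)(1 − 0.78900) = 0.99876
Series (rectifier module and [0.99876]): 0.87100 × 0.99876 = 0.870

0.870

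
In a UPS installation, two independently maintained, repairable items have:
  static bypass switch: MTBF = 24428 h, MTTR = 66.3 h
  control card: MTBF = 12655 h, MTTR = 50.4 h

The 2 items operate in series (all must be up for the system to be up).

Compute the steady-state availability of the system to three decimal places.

0.993

A(static bypass switch) = MTBF/(MTBF+MTTR) = 24428/(24428+66.3) = 0.997293
A(control card) = MTBF/(MTBF+MTTR) = 12655/(12655+50.4) = 0.996033
Series availability: 0.997293 × 0.996033 = 0.993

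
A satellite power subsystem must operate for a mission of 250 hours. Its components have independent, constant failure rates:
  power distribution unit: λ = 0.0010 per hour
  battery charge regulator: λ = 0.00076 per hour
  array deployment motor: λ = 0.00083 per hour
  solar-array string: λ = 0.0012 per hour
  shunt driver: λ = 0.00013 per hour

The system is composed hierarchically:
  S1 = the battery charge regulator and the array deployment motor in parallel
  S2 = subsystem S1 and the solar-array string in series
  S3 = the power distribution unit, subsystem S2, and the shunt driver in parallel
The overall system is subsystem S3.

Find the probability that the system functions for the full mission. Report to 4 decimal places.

R(power distribution unit) = exp(−0.0010 × 250) = 0.778801
R(battery charge regulator) = exp(−0.00076 × 250) = 0.826959
R(array deployment motor) = exp(−0.00083 × 250) = 0.812613
R(solar-array string) = exp(−0.0012 × 250) = 0.740818
R(shunt driver) = exp(−0.00013 × 250) = 0.968022
Parallel (battery charge regulator and array deployment motor): 1 − (1 − 0.826959)(1 − 0.812613) = 0.967574
Series ([0.967574] and solar-array string): 0.967574 × 0.740818 = 0.716796
Parallel (power distribution unit, [0.716796], and shunt driver): 1 − (1 − 0.778801)(1 − 0.716796)(1 − 0.968022) = 0.9980

0.9980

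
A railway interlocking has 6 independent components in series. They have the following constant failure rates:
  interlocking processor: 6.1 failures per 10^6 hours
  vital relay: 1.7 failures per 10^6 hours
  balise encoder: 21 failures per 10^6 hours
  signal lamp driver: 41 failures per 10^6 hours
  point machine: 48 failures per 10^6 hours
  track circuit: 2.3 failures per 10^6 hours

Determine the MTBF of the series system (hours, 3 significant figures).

8330

Series of exponential components: λ_sys = Σ λ_i
λ_sys = 0.0000061 + 0.0000017 + 0.000021 + 0.000041 + 0.000048 + 0.0000023 = 1.2010e-04 /h
MTBF = 1 / λ_sys = 8330 h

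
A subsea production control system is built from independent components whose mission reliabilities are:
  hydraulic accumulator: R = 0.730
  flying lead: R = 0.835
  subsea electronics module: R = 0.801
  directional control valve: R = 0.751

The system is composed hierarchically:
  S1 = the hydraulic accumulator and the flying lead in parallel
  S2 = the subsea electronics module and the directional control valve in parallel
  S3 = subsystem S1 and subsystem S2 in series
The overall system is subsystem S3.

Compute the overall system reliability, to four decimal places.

Parallel (hydraulic accumulator and flying lead): 1 − (1 − 0.730000)(1 − 0.835000) = 0.955450
Parallel (subsea electronics module and directional control valve): 1 − (1 − 0.801000)(1 − 0.751000) = 0.950449
Series ([0.955450] and [0.950449]): 0.955450 × 0.950449 = 0.9081

0.9081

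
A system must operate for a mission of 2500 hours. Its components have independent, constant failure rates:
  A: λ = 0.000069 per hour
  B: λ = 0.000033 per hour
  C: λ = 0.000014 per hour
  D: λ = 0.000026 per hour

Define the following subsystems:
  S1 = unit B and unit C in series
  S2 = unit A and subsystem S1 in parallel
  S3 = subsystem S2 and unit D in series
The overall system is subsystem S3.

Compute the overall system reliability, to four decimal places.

0.9206

R(A) = exp(−0.000069 × 2500) = 0.841558
R(B) = exp(−0.000033 × 2500) = 0.920811
R(C) = exp(−0.000014 × 2500) = 0.965605
R(D) = exp(−0.000026 × 2500) = 0.937067
Series (B and C): 0.920811 × 0.965605 = 0.889140
Parallel (A and [0.889140]): 1 − (1 − 0.841558)(1 − 0.889140) = 0.982435
Series ([0.982435] and D): 0.982435 × 0.937067 = 0.9206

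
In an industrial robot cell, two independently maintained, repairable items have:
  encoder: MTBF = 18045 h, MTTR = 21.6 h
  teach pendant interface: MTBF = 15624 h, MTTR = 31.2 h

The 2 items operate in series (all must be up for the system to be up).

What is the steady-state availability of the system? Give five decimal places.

A(encoder) = MTBF/(MTBF+MTTR) = 18045/(18045+21.6) = 0.998804
A(teach pendant interface) = MTBF/(MTBF+MTTR) = 15624/(15624+31.2) = 0.998007
Series availability: 0.998804 × 0.998007 = 0.99681

0.99681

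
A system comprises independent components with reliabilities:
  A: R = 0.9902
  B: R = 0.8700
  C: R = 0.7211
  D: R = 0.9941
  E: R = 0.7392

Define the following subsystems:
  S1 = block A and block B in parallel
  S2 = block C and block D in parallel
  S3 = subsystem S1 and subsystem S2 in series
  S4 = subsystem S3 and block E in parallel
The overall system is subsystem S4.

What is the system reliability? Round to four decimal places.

Parallel (A and B): 1 − (1 − 0.990200)(1 − 0.870000) = 0.998726
Parallel (C and D): 1 − (1 − 0.721100)(1 − 0.994100) = 0.998354
Series ([0.998726] and [0.998354]): 0.998726 × 0.998354 = 0.997082
Parallel ([0.997082] and E): 1 − (1 − 0.997082)(1 − 0.739200) = 0.9992

0.9992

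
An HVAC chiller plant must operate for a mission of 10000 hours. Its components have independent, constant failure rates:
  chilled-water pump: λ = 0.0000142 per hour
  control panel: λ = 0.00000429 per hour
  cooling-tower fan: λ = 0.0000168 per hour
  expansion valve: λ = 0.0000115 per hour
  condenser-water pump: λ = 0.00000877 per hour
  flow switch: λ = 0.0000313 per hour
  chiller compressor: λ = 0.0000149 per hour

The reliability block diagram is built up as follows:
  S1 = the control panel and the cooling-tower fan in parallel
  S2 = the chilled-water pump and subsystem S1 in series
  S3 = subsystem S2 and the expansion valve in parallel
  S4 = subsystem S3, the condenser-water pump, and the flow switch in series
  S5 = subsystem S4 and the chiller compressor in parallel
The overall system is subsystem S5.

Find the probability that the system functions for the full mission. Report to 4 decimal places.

R(chilled-water pump) = exp(−0.0000142 × 10000) = 0.867621
R(control panel) = exp(−0.00000429 × 10000) = 0.958007
R(cooling-tower fan) = exp(−0.0000168 × 10000) = 0.845354
R(expansion valve) = exp(−0.0000115 × 10000) = 0.891366
R(condenser-water pump) = exp(−0.00000877 × 10000) = 0.916036
R(flow switch) = exp(−0.0000313 × 10000) = 0.731250
R(chiller compressor) = exp(−0.0000149 × 10000) = 0.861569
Parallel (control panel and cooling-tower fan): 1 − (1 − 0.958007)(1 − 0.845354) = 0.993506
Series (chilled-water pump and [0.993506]): 0.867621 × 0.993506 = 0.861987
Parallel ([0.861987] and expansion valve): 1 − (1 − 0.861987)(1 − 0.891366) = 0.985007
Series ([0.985007], condenser-water pump, and flow switch): 0.985007 × 0.916036 × 0.731250 = 0.659808
Parallel ([0.659808] and chiller compressor): 1 − (1 − 0.659808)(1 − 0.861569) = 0.9529

0.9529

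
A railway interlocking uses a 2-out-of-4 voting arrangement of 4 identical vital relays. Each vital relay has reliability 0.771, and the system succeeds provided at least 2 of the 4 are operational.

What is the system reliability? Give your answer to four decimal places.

0.9602

R = Σ_{i=2}^{4} C(4,i) p^i (1−p)^{4−i} with p = 0.771
C(4,2)·0.771^2·0.229^2 = 0.187038
C(4,3)·0.771^3·0.229^1 = 0.419816
C(4,4)·0.771^4·0.229^0 = 0.353360
Sum = 0.9602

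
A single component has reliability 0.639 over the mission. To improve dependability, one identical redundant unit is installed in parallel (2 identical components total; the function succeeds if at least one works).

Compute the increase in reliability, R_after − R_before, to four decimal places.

R_before = 0.639
R_after = 1 − (1 − 0.639)^2 = 0.8697
ΔR = 0.8697 − 0.639 = 0.2307

0.2307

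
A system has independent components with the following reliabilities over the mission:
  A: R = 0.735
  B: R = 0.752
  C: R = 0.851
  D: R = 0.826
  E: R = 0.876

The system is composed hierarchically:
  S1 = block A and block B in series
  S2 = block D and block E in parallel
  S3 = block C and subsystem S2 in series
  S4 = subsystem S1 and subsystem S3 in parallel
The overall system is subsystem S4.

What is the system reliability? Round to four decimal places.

0.9251

Series (A and B): 0.735000 × 0.752000 = 0.552720
Parallel (D and E): 1 − (1 − 0.826000)(1 − 0.876000) = 0.978424
Series (C and [0.978424]): 0.851000 × 0.978424 = 0.832639
Parallel ([0.552720] and [0.832639]): 1 − (1 − 0.552720)(1 − 0.832639) = 0.9251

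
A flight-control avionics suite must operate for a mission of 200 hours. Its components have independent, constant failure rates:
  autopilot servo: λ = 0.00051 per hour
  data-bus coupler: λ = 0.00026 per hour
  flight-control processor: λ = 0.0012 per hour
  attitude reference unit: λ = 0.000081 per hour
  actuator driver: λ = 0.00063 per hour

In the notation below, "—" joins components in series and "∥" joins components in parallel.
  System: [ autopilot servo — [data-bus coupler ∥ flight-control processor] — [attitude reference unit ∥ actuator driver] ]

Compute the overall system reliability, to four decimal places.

0.8916

R(autopilot servo) = exp(−0.00051 × 200) = 0.903030
R(data-bus coupler) = exp(−0.00026 × 200) = 0.949329
R(flight-control processor) = exp(−0.0012 × 200) = 0.786628
R(attitude reference unit) = exp(−0.000081 × 200) = 0.983931
R(actuator driver) = exp(−0.00063 × 200) = 0.881615
Parallel (data-bus coupler and flight-control processor): 1 − (1 − 0.949329)(1 − 0.786628) = 0.989188
Parallel (attitude reference unit and actuator driver): 1 − (1 − 0.983931)(1 − 0.881615) = 0.998098
Series (autopilot servo, [0.989188], and [0.998098]): 0.903030 × 0.989188 × 0.998098 = 0.8916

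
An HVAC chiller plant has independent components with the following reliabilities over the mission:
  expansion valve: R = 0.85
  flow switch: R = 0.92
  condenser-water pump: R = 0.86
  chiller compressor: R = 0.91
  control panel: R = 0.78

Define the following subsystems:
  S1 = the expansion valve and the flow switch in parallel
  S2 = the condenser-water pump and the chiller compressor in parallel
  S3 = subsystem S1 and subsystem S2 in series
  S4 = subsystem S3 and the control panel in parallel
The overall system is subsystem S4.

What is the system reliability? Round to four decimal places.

Parallel (expansion valve and flow switch): 1 − (1 − 0.850000)(1 − 0.920000) = 0.988000
Parallel (condenser-water pump and chiller compressor): 1 − (1 − 0.860000)(1 − 0.910000) = 0.987400
Series ([0.988000] and [0.987400]): 0.988000 × 0.987400 = 0.975551
Parallel ([0.975551] and control panel): 1 − (1 − 0.975551)(1 − 0.780000) = 0.9946

0.9946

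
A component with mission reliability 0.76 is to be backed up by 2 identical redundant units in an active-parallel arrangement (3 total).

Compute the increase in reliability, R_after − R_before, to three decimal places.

R_before = 0.76
R_after = 1 − (1 − 0.76)^3 = 0.986
ΔR = 0.986 − 0.76 = 0.226

0.226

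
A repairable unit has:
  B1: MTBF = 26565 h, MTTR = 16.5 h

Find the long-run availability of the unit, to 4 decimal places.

0.9994

A(B1) = MTBF/(MTBF+MTTR) = 26565/(26565+16.5) = 0.9994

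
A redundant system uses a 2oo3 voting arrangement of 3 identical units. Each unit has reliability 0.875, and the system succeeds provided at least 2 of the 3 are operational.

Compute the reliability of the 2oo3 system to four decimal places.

0.9570

R = Σ_{i=2}^{3} C(3,i) p^i (1−p)^{3−i} with p = 0.875
C(3,2)·0.875^2·0.125^1 = 0.287109
C(3,3)·0.875^3·0.125^0 = 0.669922
Sum = 0.9570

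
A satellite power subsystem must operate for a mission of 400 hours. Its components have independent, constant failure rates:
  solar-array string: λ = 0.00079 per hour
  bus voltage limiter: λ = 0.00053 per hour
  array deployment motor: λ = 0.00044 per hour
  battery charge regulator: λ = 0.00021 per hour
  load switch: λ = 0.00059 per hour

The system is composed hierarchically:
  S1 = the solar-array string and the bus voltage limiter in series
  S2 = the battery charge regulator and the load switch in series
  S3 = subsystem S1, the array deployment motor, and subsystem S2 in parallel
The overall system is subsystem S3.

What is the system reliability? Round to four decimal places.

0.9819

R(solar-array string) = exp(−0.00079 × 400) = 0.729059
R(bus voltage limiter) = exp(−0.00053 × 400) = 0.808965
R(array deployment motor) = exp(−0.00044 × 400) = 0.838618
R(battery charge regulator) = exp(−0.00021 × 400) = 0.919431
R(load switch) = exp(−0.00059 × 400) = 0.789781
Series (solar-array string and bus voltage limiter): 0.729059 × 0.808965 = 0.589783
Series (battery charge regulator and load switch): 0.919431 × 0.789781 = 0.726149
Parallel ([0.589783], array deployment motor, and [0.726149]): 1 − (1 − 0.589783)(1 − 0.838618)(1 − 0.726149) = 0.9819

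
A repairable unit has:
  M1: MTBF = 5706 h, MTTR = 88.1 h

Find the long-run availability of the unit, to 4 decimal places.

0.9848

A(M1) = MTBF/(MTBF+MTTR) = 5706/(5706+88.1) = 0.9848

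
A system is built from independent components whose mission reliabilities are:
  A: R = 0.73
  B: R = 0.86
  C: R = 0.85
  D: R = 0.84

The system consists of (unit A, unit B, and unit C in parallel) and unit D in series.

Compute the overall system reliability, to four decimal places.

0.8352

Parallel (A, B, and C): 1 − (1 − 0.730000)(1 − 0.860000)(1 − 0.850000) = 0.994330
Series ([0.994330] and D): 0.994330 × 0.840000 = 0.8352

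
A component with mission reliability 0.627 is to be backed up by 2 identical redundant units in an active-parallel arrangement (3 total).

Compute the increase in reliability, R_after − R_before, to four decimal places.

R_before = 0.627
R_after = 1 − (1 − 0.627)^3 = 0.9481
ΔR = 0.9481 − 0.627 = 0.3211

0.3211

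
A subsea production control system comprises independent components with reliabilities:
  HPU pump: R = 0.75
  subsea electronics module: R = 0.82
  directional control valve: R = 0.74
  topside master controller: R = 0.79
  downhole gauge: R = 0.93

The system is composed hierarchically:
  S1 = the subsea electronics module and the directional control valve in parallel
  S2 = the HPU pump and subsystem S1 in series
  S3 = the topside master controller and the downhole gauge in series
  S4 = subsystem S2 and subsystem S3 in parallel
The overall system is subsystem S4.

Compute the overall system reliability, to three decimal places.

Parallel (subsea electronics module and directional control valve): 1 − (1 − 0.82000)(1 − 0.74000) = 0.95320
Series (HPU pump and [0.95320]): 0.75000 × 0.95320 = 0.71490
Series (topside master controller and downhole gauge): 0.79000 × 0.93000 = 0.73470
Parallel ([0.71490] and [0.73470]): 1 − (1 − 0.71490)(1 − 0.73470) = 0.924

0.924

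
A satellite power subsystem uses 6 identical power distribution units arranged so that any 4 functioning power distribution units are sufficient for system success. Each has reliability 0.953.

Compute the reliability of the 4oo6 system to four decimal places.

R = Σ_{i=4}^{6} C(6,i) p^i (1−p)^{6−i} with p = 0.953
C(6,4)·0.953^4·0.047^2 = 0.027331
C(6,5)·0.953^5·0.047^1 = 0.221673
C(6,6)·0.953^6·0.047^0 = 0.749130
Sum = 0.9981

0.9981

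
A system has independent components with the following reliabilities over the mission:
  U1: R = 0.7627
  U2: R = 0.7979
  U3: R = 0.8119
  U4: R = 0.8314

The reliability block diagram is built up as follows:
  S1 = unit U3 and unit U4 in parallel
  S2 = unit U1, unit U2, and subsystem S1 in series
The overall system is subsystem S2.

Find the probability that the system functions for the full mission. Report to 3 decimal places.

0.589

Parallel (U3 and U4): 1 − (1 − 0.81190)(1 − 0.83140) = 0.96829
Series (U1, U2, and [0.96829]): 0.76270 × 0.79790 × 0.96829 = 0.589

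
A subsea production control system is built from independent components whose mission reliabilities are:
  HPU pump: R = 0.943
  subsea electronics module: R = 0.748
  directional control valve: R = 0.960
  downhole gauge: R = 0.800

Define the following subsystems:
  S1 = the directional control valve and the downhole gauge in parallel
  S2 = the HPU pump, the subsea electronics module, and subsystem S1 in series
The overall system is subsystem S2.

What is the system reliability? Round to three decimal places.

0.700

Parallel (directional control valve and downhole gauge): 1 − (1 − 0.96000)(1 − 0.80000) = 0.99200
Series (HPU pump, subsea electronics module, and [0.99200]): 0.94300 × 0.74800 × 0.99200 = 0.700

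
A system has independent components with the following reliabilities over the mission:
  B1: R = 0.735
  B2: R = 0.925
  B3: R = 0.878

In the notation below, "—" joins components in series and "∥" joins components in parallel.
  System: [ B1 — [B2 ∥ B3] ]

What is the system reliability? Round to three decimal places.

0.728

Parallel (B2 and B3): 1 − (1 − 0.92500)(1 − 0.87800) = 0.99085
Series (B1 and [0.99085]): 0.73500 × 0.99085 = 0.728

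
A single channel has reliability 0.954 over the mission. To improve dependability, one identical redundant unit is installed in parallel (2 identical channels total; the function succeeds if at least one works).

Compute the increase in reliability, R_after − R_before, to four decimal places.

R_before = 0.954
R_after = 1 − (1 − 0.954)^2 = 0.9979
ΔR = 0.9979 − 0.954 = 0.0439

0.0439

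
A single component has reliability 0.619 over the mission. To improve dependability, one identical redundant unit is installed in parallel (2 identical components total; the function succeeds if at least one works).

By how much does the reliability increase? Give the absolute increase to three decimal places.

R_before = 0.619
R_after = 1 − (1 − 0.619)^2 = 0.855
ΔR = 0.855 − 0.619 = 0.236

0.236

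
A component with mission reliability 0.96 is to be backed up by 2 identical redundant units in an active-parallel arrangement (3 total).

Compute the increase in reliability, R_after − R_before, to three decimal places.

R_before = 0.96
R_after = 1 − (1 − 0.96)^3 = 1.000
ΔR = 1.000 − 0.96 = 0.040

0.040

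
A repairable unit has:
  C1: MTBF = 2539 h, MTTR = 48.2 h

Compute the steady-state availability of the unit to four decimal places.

A(C1) = MTBF/(MTBF+MTTR) = 2539/(2539+48.2) = 0.9814

0.9814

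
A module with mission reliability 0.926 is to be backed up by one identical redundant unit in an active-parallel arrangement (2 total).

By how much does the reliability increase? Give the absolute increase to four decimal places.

0.0685

R_before = 0.926
R_after = 1 − (1 − 0.926)^2 = 0.9945
ΔR = 0.9945 − 0.926 = 0.0685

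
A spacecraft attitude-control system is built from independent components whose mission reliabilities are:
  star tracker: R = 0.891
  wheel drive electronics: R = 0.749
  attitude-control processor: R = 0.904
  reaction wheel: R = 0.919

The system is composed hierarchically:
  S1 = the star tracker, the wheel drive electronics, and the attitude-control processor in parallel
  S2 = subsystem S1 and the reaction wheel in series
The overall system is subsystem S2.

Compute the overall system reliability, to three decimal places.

0.917

Parallel (star tracker, wheel drive electronics, and attitude-control processor): 1 − (1 − 0.89100)(1 − 0.74900)(1 − 0.90400) = 0.99737
Series ([0.99737] and reaction wheel): 0.99737 × 0.91900 = 0.917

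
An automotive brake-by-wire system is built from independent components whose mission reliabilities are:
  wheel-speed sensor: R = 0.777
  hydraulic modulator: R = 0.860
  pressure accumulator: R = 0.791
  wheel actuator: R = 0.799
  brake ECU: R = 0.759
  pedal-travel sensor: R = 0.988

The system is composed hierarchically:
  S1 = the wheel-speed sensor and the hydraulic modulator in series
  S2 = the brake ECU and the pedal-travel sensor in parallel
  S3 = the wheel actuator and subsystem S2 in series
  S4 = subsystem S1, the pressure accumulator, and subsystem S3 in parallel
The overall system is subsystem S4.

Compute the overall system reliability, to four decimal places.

0.9859

Series (wheel-speed sensor and hydraulic modulator): 0.777000 × 0.860000 = 0.668220
Parallel (brake ECU and pedal-travel sensor): 1 − (1 − 0.759000)(1 − 0.988000) = 0.997108
Series (wheel actuator and [0.997108]): 0.799000 × 0.997108 = 0.796689
Parallel ([0.668220], pressure accumulator, and [0.796689]): 1 − (1 − 0.668220)(1 − 0.791000)(1 − 0.796689) = 0.9859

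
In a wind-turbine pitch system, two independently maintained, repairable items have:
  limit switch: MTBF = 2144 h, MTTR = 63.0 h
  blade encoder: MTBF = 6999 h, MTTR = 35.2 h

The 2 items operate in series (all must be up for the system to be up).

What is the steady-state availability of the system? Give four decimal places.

A(limit switch) = MTBF/(MTBF+MTTR) = 2144/(2144+63.0) = 0.971454
A(blade encoder) = MTBF/(MTBF+MTTR) = 6999/(6999+35.2) = 0.994996
Series availability: 0.971454 × 0.994996 = 0.9666

0.9666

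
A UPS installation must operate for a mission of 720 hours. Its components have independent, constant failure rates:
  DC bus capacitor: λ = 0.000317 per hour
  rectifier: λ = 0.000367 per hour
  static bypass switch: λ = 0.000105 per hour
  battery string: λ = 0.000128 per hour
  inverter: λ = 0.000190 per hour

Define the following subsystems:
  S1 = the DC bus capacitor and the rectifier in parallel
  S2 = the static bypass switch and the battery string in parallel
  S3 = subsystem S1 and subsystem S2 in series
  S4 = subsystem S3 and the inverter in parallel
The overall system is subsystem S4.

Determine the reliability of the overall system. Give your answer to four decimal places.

0.9932

R(DC bus capacitor) = exp(−0.000317 × 720) = 0.795933
R(rectifier) = exp(−0.000367 × 720) = 0.767789
R(static bypass switch) = exp(−0.000105 × 720) = 0.927187
R(battery string) = exp(−0.000128 × 720) = 0.911959
R(inverter) = exp(−0.000190 × 720) = 0.872145
Parallel (DC bus capacitor and rectifier): 1 − (1 − 0.795933)(1 − 0.767789) = 0.952613
Parallel (static bypass switch and battery string): 1 − (1 − 0.927187)(1 − 0.911959) = 0.993589
Series ([0.952613] and [0.993589]): 0.952613 × 0.993589 = 0.946506
Parallel ([0.946506] and inverter): 1 − (1 − 0.946506)(1 − 0.872145) = 0.9932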